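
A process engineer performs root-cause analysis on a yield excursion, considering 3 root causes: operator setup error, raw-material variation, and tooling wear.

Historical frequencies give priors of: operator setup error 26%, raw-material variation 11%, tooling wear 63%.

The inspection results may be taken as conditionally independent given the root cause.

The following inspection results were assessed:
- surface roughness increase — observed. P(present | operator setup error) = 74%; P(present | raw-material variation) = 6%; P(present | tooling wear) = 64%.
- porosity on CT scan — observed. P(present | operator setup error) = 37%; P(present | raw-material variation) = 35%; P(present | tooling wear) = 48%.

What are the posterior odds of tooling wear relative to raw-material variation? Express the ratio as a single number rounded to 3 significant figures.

83.8

Unnormalized posterior weight (prior times the inspection result likelihoods) for each of the two hypotheses:
  tooling wear: 0.63 × 0.64 × 0.48 = 0.19354
  raw-material variation: 0.11 × 0.06 × 0.35 = 0.00231
Posterior odds = 0.19354 / 0.00231 ≈ 83.8.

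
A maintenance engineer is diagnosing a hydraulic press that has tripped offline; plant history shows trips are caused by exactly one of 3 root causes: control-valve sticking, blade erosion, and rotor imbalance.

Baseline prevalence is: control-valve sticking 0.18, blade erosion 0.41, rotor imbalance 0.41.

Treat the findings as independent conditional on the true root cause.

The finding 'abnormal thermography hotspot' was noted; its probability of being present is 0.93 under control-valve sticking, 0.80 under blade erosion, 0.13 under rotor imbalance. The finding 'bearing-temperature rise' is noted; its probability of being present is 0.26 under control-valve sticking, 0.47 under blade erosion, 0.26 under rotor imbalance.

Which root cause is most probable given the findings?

Multiply each prior by the joint likelihood of the evidence pattern:
  control-valve sticking: 0.18 × 0.93 × 0.26 = 0.043524
  blade erosion: 0.41 × 0.80 × 0.47 = 0.15416
  rotor imbalance: 0.41 × 0.13 × 0.26 = 0.013858
Normalizing constant Z = 0.043524 + 0.15416 + 0.013858 = 0.21154.
P(control-valve sticking | evidence) ≈ 0.043524 / 0.21154 ≈ 0.206
P(blade erosion | evidence) ≈ 0.15416 / 0.21154 ≈ 0.729
P(rotor imbalance | evidence) ≈ 0.013858 / 0.21154 ≈ 0.066
The largest is 0.729, so blade erosion is most probable.

blade erosion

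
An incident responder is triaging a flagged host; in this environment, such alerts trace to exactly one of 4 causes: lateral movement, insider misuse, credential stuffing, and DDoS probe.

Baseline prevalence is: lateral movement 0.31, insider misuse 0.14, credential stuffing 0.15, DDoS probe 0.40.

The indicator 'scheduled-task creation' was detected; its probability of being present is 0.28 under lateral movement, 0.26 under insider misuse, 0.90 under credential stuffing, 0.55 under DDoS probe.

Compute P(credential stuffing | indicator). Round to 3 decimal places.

0.282

Multiply each prior by the likelihood of the indicator:
  lateral movement: 0.31 × 0.28 = 0.0868
  insider misuse: 0.14 × 0.26 = 0.0364
  credential stuffing: 0.15 × 0.90 = 0.135
  DDoS probe: 0.40 × 0.55 = 0.22
Normalizing constant Z = 0.0868 + 0.0364 + 0.135 + 0.22 = 0.4782.
P(credential stuffing | evidence) = 0.135 / 0.4782 ≈ 0.282.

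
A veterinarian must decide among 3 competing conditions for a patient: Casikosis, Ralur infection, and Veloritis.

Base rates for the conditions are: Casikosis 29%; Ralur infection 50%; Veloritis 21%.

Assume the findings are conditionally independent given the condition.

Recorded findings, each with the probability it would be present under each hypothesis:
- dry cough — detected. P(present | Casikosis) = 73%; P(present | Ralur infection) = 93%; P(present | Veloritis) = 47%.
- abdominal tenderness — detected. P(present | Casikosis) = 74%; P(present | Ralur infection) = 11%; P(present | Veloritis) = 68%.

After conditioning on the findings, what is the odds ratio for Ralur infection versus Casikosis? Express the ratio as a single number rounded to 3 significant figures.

Unnormalized posterior weight (prior times the finding likelihoods) for each of the two hypotheses:
  Ralur infection: 0.50 × 0.93 × 0.11 = 0.05115
  Casikosis: 0.29 × 0.73 × 0.74 = 0.15666
Posterior odds = 0.05115 / 0.15666 ≈ 0.327.

0.327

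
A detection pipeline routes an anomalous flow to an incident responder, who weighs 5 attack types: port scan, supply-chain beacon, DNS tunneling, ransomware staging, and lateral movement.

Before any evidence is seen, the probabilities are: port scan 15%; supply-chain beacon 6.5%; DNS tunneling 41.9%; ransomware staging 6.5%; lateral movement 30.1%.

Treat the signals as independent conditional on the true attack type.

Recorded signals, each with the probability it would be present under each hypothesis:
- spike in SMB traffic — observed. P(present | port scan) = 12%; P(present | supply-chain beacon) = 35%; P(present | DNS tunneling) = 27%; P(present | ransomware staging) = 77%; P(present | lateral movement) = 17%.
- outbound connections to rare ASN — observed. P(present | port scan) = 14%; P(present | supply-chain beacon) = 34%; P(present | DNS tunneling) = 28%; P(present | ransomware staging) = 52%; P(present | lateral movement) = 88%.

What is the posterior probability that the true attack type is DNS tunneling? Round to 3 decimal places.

0.280

For each hypothesis, the unnormalized posterior weight is prior × product of the signal likelihoods:
  port scan: 0.150 × 0.12 × 0.14 = 0.00252
  supply-chain beacon: 0.065 × 0.35 × 0.34 = 0.007735
  DNS tunneling: 0.419 × 0.27 × 0.28 = 0.031676
  ransomware staging: 0.065 × 0.77 × 0.52 = 0.026026
  lateral movement: 0.301 × 0.17 × 0.88 = 0.04503
The unnormalized weights sum to 0.11299.
P(DNS tunneling | evidence) = 0.031676 / 0.11299 ≈ 0.280.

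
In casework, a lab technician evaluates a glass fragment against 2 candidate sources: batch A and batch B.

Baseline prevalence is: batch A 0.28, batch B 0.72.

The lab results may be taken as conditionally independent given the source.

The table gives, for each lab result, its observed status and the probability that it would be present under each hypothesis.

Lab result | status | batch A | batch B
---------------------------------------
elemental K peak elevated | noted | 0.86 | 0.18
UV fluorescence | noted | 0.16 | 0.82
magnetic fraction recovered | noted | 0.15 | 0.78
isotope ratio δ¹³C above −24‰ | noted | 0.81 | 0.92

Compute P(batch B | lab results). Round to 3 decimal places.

For each hypothesis, the unnormalized posterior weight is prior × product of the lab result likelihoods:
  batch A: 0.28 × 0.86 × 0.16 × 0.15 × 0.81 = 0.0046812
  batch B: 0.72 × 0.18 × 0.82 × 0.78 × 0.92 = 0.076261
Marginal likelihood of the evidence = 0.080942.
P(batch B | evidence) = 0.076261 / 0.080942 ≈ 0.942.

0.942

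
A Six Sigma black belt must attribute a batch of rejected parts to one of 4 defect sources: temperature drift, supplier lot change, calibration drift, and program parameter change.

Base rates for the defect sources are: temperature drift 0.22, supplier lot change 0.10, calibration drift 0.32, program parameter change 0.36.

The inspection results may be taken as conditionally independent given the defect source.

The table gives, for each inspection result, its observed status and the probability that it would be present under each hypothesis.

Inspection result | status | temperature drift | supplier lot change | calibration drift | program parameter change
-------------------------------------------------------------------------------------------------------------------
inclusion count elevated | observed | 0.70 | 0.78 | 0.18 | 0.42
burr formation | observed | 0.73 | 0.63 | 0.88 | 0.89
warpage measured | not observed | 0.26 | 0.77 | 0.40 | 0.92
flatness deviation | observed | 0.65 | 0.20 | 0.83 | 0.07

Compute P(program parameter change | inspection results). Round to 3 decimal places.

Multiply each prior by the joint likelihood of the inspection result pattern (using 1 − P(present | H) for each absent inspection result):
  temperature drift: 0.22 × 0.70 × 0.73 × (1 − 0.26) × 0.65 = 0.054074
  supplier lot change: 0.10 × 0.78 × 0.63 × (1 − 0.77) × 0.20 = 0.0022604
  calibration drift: 0.32 × 0.18 × 0.88 × (1 − 0.40) × 0.83 = 0.025243
  program parameter change: 0.36 × 0.42 × 0.89 × (1 − 0.92) × 0.07 = 0.00075358
Normalizing constant Z = 0.054074 + 0.0022604 + 0.025243 + 0.00075358 = 0.082331.
P(program parameter change | evidence) = 0.00075358 / 0.082331 ≈ 0.009.

0.009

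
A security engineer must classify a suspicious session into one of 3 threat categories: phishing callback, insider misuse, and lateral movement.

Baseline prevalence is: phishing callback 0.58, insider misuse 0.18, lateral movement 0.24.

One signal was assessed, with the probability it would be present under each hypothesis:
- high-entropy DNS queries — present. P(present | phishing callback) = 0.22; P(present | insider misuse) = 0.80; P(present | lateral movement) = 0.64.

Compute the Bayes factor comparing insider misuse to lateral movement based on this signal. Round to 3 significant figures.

The Bayes factor is the ratio of the two likelihoods.
  insider misuse: 0.8
  lateral movement: 0.64
Bayes factor = 0.8 / 0.64 ≈ 1.25

1.25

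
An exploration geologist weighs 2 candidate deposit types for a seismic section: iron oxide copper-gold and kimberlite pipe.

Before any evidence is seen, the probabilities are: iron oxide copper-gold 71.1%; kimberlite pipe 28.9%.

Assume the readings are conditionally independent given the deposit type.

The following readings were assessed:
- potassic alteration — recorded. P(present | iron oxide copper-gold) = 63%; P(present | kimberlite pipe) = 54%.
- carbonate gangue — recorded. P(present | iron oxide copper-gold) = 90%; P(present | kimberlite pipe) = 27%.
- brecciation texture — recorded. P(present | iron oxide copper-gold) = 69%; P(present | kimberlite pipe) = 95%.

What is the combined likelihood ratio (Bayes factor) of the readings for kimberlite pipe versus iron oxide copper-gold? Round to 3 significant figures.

0.354

The Bayes factor is the ratio of the joint likelihoods of the reading pattern under the two hypotheses.
  kimberlite pipe: 0.54 × 0.27 × 0.95 = 0.13851
  iron oxide copper-gold: 0.63 × 0.90 × 0.69 = 0.39123
Bayes factor = 0.13851 / 0.39123 ≈ 0.354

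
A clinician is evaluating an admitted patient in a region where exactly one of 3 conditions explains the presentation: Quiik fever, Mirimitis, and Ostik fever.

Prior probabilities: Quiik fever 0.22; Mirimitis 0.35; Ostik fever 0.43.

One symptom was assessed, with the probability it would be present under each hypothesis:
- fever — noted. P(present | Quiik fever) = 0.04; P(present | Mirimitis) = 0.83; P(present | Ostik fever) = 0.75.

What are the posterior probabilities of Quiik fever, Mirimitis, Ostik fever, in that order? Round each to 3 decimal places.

By Bayes' rule, the unnormalized weight for each hypothesis is prior × likelihood:
  Quiik fever: 0.22 × 0.04 = 0.0088
  Mirimitis: 0.35 × 0.83 = 0.2905
  Ostik fever: 0.43 × 0.75 = 0.3225
Normalizing constant Z = 0.0088 + 0.2905 + 0.3225 = 0.6218.
P(Quiik fever | evidence) = 0.0088 / 0.6218 ≈ 0.014
P(Mirimitis | evidence) = 0.2905 / 0.6218 ≈ 0.467
P(Ostik fever | evidence) = 0.3225 / 0.6218 ≈ 0.519

0.014, 0.467, 0.519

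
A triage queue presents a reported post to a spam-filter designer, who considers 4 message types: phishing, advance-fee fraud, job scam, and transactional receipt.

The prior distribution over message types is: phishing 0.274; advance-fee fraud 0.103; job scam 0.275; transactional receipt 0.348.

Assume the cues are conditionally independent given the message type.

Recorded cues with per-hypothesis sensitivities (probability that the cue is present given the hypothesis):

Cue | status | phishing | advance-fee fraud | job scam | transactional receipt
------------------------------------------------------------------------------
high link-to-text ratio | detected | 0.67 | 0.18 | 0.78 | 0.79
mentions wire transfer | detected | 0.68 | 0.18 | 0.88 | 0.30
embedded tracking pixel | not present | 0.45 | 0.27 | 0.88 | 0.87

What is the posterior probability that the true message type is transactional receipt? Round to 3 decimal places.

0.103

By Bayes' rule with conditional independence, the unnormalized weight for each hypothesis is prior × ∏ likelihoods (using 1 − P(present | H) for each absent cue):
  phishing: 0.274 × 0.67 × 0.68 × (1 − 0.45) = 0.068659
  advance-fee fraud: 0.103 × 0.18 × 0.18 × (1 − 0.27) = 0.0024362
  job scam: 0.275 × 0.78 × 0.88 × (1 − 0.88) = 0.022651
  transactional receipt: 0.348 × 0.79 × 0.30 × (1 − 0.87) = 0.010722
Marginal likelihood of the evidence = 0.10447.
P(transactional receipt | evidence) = 0.010722 / 0.10447 ≈ 0.103.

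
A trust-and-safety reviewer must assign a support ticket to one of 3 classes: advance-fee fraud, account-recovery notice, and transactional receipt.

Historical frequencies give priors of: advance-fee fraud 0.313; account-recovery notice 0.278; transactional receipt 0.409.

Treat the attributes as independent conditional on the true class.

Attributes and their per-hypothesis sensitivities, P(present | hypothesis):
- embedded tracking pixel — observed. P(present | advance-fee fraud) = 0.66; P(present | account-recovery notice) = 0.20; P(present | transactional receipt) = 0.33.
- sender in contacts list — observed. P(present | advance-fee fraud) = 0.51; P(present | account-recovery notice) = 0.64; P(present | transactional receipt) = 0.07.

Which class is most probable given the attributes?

For each hypothesis, the unnormalized posterior weight is prior × product of the attribute likelihoods:
  advance-fee fraud: 0.313 × 0.66 × 0.51 = 0.10536
  account-recovery notice: 0.278 × 0.20 × 0.64 = 0.035584
  transactional receipt: 0.409 × 0.33 × 0.07 = 0.0094479
Normalizing constant Z = 0.10536 + 0.035584 + 0.0094479 = 0.15039.
P(advance-fee fraud | evidence) ≈ 0.10536 / 0.15039 ≈ 0.701
P(account-recovery notice | evidence) ≈ 0.035584 / 0.15039 ≈ 0.237
P(transactional receipt | evidence) ≈ 0.0094479 / 0.15039 ≈ 0.063
The largest is 0.701, so advance-fee fraud is most probable.

advance-fee fraud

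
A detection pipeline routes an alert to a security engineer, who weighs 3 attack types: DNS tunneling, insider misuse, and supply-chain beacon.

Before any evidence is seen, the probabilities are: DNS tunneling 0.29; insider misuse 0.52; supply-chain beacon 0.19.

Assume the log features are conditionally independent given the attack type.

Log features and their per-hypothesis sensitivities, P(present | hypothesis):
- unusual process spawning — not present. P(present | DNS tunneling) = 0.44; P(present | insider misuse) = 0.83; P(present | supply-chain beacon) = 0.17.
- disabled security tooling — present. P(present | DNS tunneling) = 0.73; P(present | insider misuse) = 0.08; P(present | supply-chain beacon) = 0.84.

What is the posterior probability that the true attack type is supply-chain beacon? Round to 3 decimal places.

By Bayes' rule with conditional independence, the unnormalized weight for each hypothesis is prior × ∏ likelihoods (using 1 − P(present | H) for each absent log feature):
  DNS tunneling: 0.29 × (1 − 0.44) × 0.73 = 0.11855
  insider misuse: 0.52 × (1 − 0.83) × 0.08 = 0.007072
  supply-chain beacon: 0.19 × (1 − 0.17) × 0.84 = 0.13247
Marginal likelihood of the evidence = 0.25809.
P(supply-chain beacon | evidence) = 0.13247 / 0.25809 ≈ 0.513.

0.513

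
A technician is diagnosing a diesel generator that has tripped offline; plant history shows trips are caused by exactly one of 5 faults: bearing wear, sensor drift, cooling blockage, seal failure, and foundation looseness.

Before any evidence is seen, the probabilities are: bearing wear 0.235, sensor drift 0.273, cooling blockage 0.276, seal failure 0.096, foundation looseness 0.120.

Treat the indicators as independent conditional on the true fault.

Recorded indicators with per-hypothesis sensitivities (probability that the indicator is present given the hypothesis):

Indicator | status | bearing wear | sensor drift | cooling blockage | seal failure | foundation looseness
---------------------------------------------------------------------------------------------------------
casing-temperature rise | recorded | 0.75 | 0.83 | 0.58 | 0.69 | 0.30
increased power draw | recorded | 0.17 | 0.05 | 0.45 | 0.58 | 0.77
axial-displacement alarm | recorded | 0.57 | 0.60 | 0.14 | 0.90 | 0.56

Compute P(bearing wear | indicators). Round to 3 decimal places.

0.203

Multiply each prior by the joint likelihood of the indicator pattern:
  bearing wear: 0.235 × 0.75 × 0.17 × 0.57 = 0.017079
  sensor drift: 0.273 × 0.83 × 0.05 × 0.60 = 0.0067977
  cooling blockage: 0.276 × 0.58 × 0.45 × 0.14 = 0.010085
  seal failure: 0.096 × 0.69 × 0.58 × 0.90 = 0.034577
  foundation looseness: 0.120 × 0.30 × 0.77 × 0.56 = 0.015523
The unnormalized weights sum to 0.084062.
P(bearing wear | evidence) = 0.017079 / 0.084062 ≈ 0.203.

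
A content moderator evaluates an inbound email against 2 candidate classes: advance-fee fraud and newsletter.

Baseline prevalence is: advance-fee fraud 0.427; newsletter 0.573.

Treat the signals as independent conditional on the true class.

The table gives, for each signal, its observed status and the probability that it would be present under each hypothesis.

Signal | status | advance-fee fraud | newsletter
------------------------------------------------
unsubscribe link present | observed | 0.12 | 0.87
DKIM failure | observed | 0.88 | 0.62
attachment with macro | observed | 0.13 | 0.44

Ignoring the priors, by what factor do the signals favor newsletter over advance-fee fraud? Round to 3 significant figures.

Take the product of per-signal likelihoods under each hypothesis, then divide.
  newsletter: 0.87 × 0.62 × 0.44 = 0.23734
  advance-fee fraud: 0.12 × 0.88 × 0.13 = 0.013728
Bayes factor = 0.23734 / 0.013728 ≈ 17.3

17.3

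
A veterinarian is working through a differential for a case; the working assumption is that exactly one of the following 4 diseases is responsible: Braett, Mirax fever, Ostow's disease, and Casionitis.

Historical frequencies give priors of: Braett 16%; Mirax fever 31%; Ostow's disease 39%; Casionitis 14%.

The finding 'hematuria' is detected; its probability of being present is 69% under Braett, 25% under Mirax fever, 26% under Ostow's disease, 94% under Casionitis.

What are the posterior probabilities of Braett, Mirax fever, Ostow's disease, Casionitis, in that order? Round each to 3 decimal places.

0.262, 0.184, 0.241, 0.313

For each hypothesis, the unnormalized posterior weight is prior × likelihood:
  Braett: 0.16 × 0.69 = 0.1104
  Mirax fever: 0.31 × 0.25 = 0.0775
  Ostow's disease: 0.39 × 0.26 = 0.1014
  Casionitis: 0.14 × 0.94 = 0.1316
Marginal likelihood of the evidence = 0.4209.
P(Braett | evidence) = 0.1104 / 0.4209 ≈ 0.262
P(Mirax fever | evidence) = 0.0775 / 0.4209 ≈ 0.184
P(Ostow's disease | evidence) = 0.1014 / 0.4209 ≈ 0.241
P(Casionitis | evidence) = 0.1316 / 0.4209 ≈ 0.313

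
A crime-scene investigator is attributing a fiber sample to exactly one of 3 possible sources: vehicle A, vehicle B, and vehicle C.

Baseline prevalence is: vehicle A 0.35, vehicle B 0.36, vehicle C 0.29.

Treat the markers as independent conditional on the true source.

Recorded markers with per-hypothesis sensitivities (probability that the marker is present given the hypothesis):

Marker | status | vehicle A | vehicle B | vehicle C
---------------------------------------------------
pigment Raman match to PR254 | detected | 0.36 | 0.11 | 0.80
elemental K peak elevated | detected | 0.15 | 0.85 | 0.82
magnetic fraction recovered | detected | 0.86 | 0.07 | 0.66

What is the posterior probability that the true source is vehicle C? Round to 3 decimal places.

For each hypothesis, the unnormalized posterior weight is prior × product of the marker likelihoods:
  vehicle A: 0.35 × 0.36 × 0.15 × 0.86 = 0.016254
  vehicle B: 0.36 × 0.11 × 0.85 × 0.07 = 0.0023562
  vehicle C: 0.29 × 0.80 × 0.82 × 0.66 = 0.12556
Marginal likelihood of the evidence = 0.14417.
P(vehicle C | evidence) = 0.12556 / 0.14417 ≈ 0.871.

0.871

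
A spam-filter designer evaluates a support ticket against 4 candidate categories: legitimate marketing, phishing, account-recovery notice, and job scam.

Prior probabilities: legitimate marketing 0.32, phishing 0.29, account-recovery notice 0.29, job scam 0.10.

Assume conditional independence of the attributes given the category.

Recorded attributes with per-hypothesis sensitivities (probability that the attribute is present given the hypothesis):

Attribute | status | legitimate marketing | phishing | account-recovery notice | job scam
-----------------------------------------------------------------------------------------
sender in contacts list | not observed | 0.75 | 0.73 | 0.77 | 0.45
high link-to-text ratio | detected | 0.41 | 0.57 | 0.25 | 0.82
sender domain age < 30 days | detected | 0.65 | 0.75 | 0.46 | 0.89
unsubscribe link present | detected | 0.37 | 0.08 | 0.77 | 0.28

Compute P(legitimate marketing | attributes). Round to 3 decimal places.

For each hypothesis, the unnormalized posterior weight is prior × product of the attribute likelihoods (using 1 − P(present | H) for each absent attribute):
  legitimate marketing: 0.32 × (1 − 0.75) × 0.41 × 0.65 × 0.37 = 0.0078884
  phishing: 0.29 × (1 − 0.73) × 0.57 × 0.75 × 0.08 = 0.0026779
  account-recovery notice: 0.29 × (1 − 0.77) × 0.25 × 0.46 × 0.77 = 0.0059063
  job scam: 0.10 × (1 − 0.45) × 0.82 × 0.89 × 0.28 = 0.011239
Normalizing constant Z = 0.0078884 + 0.0026779 + 0.0059063 + 0.011239 = 0.027711.
P(legitimate marketing | evidence) = 0.0078884 / 0.027711 ≈ 0.285.

0.285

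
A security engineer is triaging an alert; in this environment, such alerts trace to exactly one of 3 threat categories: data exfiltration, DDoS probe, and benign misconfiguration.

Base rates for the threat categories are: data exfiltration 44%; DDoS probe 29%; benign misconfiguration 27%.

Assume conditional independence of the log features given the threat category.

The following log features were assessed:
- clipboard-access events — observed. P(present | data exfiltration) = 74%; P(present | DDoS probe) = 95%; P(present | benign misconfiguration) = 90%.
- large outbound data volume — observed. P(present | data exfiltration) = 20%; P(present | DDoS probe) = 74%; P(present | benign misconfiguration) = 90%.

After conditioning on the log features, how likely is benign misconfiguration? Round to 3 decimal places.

By Bayes' rule with conditional independence, the unnormalized weight for each hypothesis is prior × ∏ likelihoods:
  data exfiltration: 0.44 × 0.74 × 0.20 = 0.06512
  DDoS probe: 0.29 × 0.95 × 0.74 = 0.20387
  benign misconfiguration: 0.27 × 0.90 × 0.90 = 0.2187
Normalizing constant Z = 0.06512 + 0.20387 + 0.2187 = 0.48769.
P(benign misconfiguration | evidence) = 0.2187 / 0.48769 ≈ 0.448.

0.448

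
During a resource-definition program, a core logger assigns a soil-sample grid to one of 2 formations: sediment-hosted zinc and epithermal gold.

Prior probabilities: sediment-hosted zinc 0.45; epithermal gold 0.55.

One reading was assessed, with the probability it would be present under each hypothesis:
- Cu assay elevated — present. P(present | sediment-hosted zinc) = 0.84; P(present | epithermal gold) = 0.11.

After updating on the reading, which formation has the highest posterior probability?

sediment-hosted zinc

Multiply each prior by the likelihood of the reading:
  sediment-hosted zinc: 0.45 × 0.84 = 0.378
  epithermal gold: 0.55 × 0.11 = 0.0605
The unnormalized weights sum to 0.4385.
P(sediment-hosted zinc | evidence) ≈ 0.378 / 0.4385 ≈ 0.862
P(epithermal gold | evidence) ≈ 0.0605 / 0.4385 ≈ 0.138
The largest is 0.862, so sediment-hosted zinc is most probable.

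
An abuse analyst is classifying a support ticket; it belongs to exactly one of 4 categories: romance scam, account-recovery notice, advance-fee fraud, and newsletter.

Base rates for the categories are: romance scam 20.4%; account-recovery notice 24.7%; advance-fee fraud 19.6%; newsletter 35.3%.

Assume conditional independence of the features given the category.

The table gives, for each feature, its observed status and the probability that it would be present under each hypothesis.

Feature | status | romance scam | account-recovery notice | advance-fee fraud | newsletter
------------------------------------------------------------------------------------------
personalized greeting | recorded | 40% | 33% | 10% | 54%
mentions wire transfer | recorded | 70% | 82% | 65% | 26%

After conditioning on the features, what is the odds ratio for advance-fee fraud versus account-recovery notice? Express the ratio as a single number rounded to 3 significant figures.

Unnormalized posterior weight (prior times the feature likelihoods) for each of the two hypotheses:
  advance-fee fraud: 0.196 × 0.10 × 0.65 = 0.01274
  account-recovery notice: 0.247 × 0.33 × 0.82 = 0.066838
Odds(advance-fee fraud : account-recovery notice) = 0.01274 / 0.066838 ≈ 0.191.

0.191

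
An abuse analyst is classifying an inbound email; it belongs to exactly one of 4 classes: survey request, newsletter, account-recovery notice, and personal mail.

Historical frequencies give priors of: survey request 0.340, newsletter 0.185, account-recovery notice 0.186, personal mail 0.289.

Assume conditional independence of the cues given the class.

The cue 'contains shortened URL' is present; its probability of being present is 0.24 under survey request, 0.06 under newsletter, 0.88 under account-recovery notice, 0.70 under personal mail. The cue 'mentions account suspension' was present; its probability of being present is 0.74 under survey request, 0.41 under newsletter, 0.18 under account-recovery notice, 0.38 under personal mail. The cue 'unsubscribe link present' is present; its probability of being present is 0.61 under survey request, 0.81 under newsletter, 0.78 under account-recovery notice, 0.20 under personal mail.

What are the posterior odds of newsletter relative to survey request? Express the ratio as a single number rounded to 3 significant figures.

Posterior odds equal prior odds times the likelihood ratio; only the two competing hypotheses matter.
  newsletter: 0.185 × 0.06 × 0.41 × 0.81 = 0.0036863
  survey request: 0.340 × 0.24 × 0.74 × 0.61 = 0.036834
Posterior odds = 0.0036863 / 0.036834 ≈ 0.100.

0.100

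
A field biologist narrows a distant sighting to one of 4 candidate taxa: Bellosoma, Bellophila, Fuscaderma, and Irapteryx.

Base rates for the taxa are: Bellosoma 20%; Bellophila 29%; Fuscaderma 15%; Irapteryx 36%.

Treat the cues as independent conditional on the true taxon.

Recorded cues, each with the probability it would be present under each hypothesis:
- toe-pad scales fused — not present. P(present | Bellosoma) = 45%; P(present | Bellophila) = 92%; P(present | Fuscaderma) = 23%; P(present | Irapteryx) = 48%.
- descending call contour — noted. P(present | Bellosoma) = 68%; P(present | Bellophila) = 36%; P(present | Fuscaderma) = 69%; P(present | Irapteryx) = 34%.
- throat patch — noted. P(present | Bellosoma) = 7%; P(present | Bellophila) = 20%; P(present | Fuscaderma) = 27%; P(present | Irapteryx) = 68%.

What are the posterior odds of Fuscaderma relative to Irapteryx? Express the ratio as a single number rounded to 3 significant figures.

0.497

Posterior odds equal prior odds times the likelihood ratio; only the two competing hypotheses matter (using 1 − P(present | H) for each absent cue).
  Fuscaderma: 0.15 × (1 − 0.23) × 0.69 × 0.27 = 0.021518
  Irapteryx: 0.36 × (1 − 0.48) × 0.34 × 0.68 = 0.043281
Odds(Fuscaderma : Irapteryx) = 0.021518 / 0.043281 ≈ 0.497.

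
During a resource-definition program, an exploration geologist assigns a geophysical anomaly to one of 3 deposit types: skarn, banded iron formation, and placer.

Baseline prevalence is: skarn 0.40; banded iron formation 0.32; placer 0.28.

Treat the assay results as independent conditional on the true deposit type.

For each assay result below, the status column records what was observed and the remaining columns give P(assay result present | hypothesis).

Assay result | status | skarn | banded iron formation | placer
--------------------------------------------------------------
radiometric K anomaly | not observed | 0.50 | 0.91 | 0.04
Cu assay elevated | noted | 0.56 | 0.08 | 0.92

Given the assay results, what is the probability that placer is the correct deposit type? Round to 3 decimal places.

By Bayes' rule with conditional independence, the unnormalized weight for each hypothesis is prior × ∏ likelihoods (using 1 − P(present | H) for each absent assay result):
  skarn: 0.40 × (1 − 0.50) × 0.56 = 0.112
  banded iron formation: 0.32 × (1 − 0.91) × 0.08 = 0.002304
  placer: 0.28 × (1 − 0.04) × 0.92 = 0.2473
Normalizing constant Z = 0.112 + 0.002304 + 0.2473 = 0.3616.
P(placer | evidence) = 0.2473 / 0.3616 ≈ 0.684.

0.684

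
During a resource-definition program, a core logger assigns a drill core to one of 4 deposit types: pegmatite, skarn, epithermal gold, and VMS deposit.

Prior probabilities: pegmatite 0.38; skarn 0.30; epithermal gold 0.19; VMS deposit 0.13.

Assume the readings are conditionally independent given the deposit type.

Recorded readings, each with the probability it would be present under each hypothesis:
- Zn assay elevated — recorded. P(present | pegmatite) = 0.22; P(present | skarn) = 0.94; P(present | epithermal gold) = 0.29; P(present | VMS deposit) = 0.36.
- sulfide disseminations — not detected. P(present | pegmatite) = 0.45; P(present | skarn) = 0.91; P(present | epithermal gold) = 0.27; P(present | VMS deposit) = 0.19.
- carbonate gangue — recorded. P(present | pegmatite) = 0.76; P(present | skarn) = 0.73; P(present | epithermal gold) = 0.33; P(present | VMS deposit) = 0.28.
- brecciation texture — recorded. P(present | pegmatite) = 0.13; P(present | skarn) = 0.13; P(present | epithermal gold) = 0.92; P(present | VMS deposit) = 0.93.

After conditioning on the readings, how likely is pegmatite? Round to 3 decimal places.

By Bayes' rule with conditional independence, the unnormalized weight for each hypothesis is prior × ∏ likelihoods (using 1 − P(present | H) for each absent reading):
  pegmatite: 0.38 × 0.22 × (1 − 0.45) × 0.76 × 0.13 = 0.0045428
  skarn: 0.30 × 0.94 × (1 − 0.91) × 0.73 × 0.13 = 0.0024086
  epithermal gold: 0.19 × 0.29 × (1 − 0.27) × 0.33 × 0.92 = 0.012212
  VMS deposit: 0.13 × 0.36 × (1 − 0.19) × 0.28 × 0.93 = 0.0098712
Marginal likelihood of the evidence = 0.029034.
P(pegmatite | evidence) = 0.0045428 / 0.029034 ≈ 0.156.

0.156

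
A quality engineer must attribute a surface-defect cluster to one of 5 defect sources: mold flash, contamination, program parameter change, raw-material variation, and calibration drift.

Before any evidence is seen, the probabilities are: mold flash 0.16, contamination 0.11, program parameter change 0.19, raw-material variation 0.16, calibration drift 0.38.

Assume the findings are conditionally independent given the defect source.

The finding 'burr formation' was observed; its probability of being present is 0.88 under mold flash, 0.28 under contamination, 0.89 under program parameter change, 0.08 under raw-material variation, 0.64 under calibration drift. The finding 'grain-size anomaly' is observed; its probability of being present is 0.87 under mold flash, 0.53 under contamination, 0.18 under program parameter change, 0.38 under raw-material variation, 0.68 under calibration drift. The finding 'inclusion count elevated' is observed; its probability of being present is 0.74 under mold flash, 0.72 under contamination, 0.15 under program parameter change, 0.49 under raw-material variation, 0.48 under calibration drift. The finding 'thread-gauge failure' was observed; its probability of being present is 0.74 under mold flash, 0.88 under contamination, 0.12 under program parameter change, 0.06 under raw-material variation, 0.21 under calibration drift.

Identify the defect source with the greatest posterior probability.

mold flash

Multiply each prior by the joint likelihood of the evidence pattern:
  mold flash: 0.16 × 0.88 × 0.87 × 0.74 × 0.74 = 0.067079
  contamination: 0.11 × 0.28 × 0.53 × 0.72 × 0.88 = 0.010343
  program parameter change: 0.19 × 0.89 × 0.18 × 0.15 × 0.12 = 0.00054788
  raw-material variation: 0.16 × 0.08 × 0.38 × 0.49 × 0.06 = 0.000143
  calibration drift: 0.38 × 0.64 × 0.68 × 0.48 × 0.21 = 0.01667
The unnormalized weights sum to 0.094782.
P(mold flash | evidence) ≈ 0.067079 / 0.094782 ≈ 0.708
P(contamination | evidence) ≈ 0.010343 / 0.094782 ≈ 0.109
P(program parameter change | evidence) ≈ 0.00054788 / 0.094782 ≈ 0.006
P(raw-material variation | evidence) ≈ 0.000143 / 0.094782 ≈ 0.002
P(calibration drift | evidence) ≈ 0.01667 / 0.094782 ≈ 0.176
The largest is 0.708, so mold flash is most probable.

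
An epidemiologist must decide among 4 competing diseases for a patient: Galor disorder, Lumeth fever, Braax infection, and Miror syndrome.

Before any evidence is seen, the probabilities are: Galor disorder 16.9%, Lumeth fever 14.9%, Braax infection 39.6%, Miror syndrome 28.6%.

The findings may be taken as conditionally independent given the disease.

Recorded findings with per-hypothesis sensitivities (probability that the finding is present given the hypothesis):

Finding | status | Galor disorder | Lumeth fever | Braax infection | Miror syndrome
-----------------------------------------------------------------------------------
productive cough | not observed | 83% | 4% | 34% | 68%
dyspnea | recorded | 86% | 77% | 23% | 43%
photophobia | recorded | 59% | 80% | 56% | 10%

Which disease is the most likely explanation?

Lumeth fever

For each hypothesis, the unnormalized posterior weight is prior × product of the finding likelihoods (using 1 − P(present | H) for each absent finding):
  Galor disorder: 0.169 × (1 − 0.83) × 0.86 × 0.59 = 0.014578
  Lumeth fever: 0.149 × (1 − 0.04) × 0.77 × 0.80 = 0.088113
  Braax infection: 0.396 × (1 − 0.34) × 0.23 × 0.56 = 0.033663
  Miror syndrome: 0.286 × (1 − 0.68) × 0.43 × 0.10 = 0.0039354
The unnormalized weights sum to 0.14029.
P(Galor disorder | evidence) ≈ 0.014578 / 0.14029 ≈ 0.104
P(Lumeth fever | evidence) ≈ 0.088113 / 0.14029 ≈ 0.628
P(Braax infection | evidence) ≈ 0.033663 / 0.14029 ≈ 0.240
P(Miror syndrome | evidence) ≈ 0.0039354 / 0.14029 ≈ 0.028
The largest is 0.628, so Lumeth fever is most probable.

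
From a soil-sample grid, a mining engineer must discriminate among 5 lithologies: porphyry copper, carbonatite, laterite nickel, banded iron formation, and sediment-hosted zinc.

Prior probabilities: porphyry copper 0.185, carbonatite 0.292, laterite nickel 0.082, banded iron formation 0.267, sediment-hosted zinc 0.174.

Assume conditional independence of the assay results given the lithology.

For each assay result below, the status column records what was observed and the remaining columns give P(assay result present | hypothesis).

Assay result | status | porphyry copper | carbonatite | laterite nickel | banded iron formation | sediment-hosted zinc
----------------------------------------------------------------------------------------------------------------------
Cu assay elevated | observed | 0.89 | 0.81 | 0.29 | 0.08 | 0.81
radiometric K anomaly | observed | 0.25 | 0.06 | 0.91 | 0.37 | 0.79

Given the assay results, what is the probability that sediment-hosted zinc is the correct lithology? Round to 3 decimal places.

0.567

By Bayes' rule with conditional independence, the unnormalized weight for each hypothesis is prior × ∏ likelihoods:
  porphyry copper: 0.185 × 0.89 × 0.25 = 0.041162
  carbonatite: 0.292 × 0.81 × 0.06 = 0.014191
  laterite nickel: 0.082 × 0.29 × 0.91 = 0.02164
  banded iron formation: 0.267 × 0.08 × 0.37 = 0.0079032
  sediment-hosted zinc: 0.174 × 0.81 × 0.79 = 0.11134
Marginal likelihood of the evidence = 0.19624.
P(sediment-hosted zinc | evidence) = 0.11134 / 0.19624 ≈ 0.567.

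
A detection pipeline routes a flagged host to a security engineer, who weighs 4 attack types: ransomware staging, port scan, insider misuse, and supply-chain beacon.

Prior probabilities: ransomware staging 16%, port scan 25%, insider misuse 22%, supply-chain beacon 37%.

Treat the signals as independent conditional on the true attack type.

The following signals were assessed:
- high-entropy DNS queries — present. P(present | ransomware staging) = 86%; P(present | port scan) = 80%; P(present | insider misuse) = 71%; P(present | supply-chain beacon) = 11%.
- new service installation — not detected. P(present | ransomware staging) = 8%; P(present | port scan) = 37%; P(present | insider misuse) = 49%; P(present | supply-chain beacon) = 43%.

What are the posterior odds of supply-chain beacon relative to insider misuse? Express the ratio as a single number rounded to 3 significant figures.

0.291

Posterior odds equal prior odds times the likelihood ratio; only the two competing hypotheses matter (using 1 − P(present | H) for each absent signal).
  supply-chain beacon: 0.37 × 0.11 × (1 − 0.43) = 0.023199
  insider misuse: 0.22 × 0.71 × (1 − 0.49) = 0.079662
Posterior odds = 0.023199 / 0.079662 ≈ 0.291.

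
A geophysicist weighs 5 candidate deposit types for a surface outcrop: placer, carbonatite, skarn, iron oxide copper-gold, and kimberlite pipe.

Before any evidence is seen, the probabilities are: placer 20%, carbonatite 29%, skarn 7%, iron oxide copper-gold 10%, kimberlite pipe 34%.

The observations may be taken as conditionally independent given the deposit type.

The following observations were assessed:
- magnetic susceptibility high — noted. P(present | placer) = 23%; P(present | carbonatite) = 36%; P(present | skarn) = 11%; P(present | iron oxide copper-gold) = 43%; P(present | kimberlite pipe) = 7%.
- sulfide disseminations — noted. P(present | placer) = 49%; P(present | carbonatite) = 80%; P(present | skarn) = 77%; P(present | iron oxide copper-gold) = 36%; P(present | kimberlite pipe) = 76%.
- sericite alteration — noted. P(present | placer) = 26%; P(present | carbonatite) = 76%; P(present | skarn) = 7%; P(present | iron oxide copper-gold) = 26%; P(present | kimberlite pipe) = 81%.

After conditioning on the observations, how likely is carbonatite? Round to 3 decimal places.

By Bayes' rule with conditional independence, the unnormalized weight for each hypothesis is prior × ∏ likelihoods:
  placer: 0.20 × 0.23 × 0.49 × 0.26 = 0.0058604
  carbonatite: 0.29 × 0.36 × 0.80 × 0.76 = 0.063475
  skarn: 0.07 × 0.11 × 0.77 × 0.07 = 0.00041503
  iron oxide copper-gold: 0.10 × 0.43 × 0.36 × 0.26 = 0.0040248
  kimberlite pipe: 0.34 × 0.07 × 0.76 × 0.81 = 0.014651
Normalizing constant Z = 0.0058604 + 0.063475 + 0.00041503 + 0.0040248 + 0.014651 = 0.088427.
P(carbonatite | evidence) = 0.063475 / 0.088427 ≈ 0.718.

0.718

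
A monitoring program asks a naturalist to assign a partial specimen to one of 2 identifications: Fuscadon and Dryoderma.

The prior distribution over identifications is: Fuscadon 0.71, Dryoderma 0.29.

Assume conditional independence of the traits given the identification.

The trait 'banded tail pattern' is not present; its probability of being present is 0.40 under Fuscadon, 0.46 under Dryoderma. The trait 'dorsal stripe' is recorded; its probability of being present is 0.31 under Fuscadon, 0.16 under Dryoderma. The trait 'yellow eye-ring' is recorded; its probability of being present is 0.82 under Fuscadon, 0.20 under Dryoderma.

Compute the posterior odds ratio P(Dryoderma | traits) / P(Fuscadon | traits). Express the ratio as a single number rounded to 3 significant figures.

Posterior odds equal prior odds times the likelihood ratio; only the two competing hypotheses matter (using 1 − P(present | H) for each absent trait).
  Dryoderma: 0.29 × (1 − 0.46) × 0.16 × 0.20 = 0.0050112
  Fuscadon: 0.71 × (1 − 0.40) × 0.31 × 0.82 = 0.10829
Odds(Dryoderma : Fuscadon) = 0.0050112 / 0.10829 ≈ 0.0463.

0.0463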